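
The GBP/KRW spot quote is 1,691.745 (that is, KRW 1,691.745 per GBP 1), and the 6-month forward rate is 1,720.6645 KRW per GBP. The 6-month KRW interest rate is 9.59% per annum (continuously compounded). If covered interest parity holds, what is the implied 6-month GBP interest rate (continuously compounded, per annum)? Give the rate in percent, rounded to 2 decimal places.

T = 6/12 years.
By CIP, F/S equals the KRW-to-GBP growth ratio: 1720.6645/1691.745 = 1.0170945.
The KRW side grows by e^(0.0959×6/12) = 1.0491182.
That pins the GBP growth at 1.0314855.
r = ln(1.0314855)/(6/12) = 0.062000 → 6.20%.

6.20%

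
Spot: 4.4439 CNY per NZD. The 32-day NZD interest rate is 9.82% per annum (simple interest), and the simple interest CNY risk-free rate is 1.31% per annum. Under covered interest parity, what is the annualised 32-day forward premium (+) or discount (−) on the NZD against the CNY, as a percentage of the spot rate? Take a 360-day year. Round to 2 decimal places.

T = 32/360 years.
CIP forward (CNY per NZD) = 4.4439 × 1.0011644/1.0087289 = 4.4105750.
(F − S)/S ÷ T = (4.4105750 − 4.4439)/4.4439/(32/360) = -0.084364 → -8.44%.

-8.44%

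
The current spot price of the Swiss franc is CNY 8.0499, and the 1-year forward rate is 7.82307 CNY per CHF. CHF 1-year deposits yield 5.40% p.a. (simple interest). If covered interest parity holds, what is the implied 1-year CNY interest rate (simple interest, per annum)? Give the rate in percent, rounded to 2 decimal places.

2.43%

T = 1 year.
F/S = 7.82307/8.0499 = 0.9718220 = (growth of CNY) / (growth of CHF).
The CHF side grows by 1 + 0.0540×1 = 1.054000.
Hence g_CNY = 1.0243004.
(1.0243004 − 1)/T = 0.024300, i.e. 2.43%.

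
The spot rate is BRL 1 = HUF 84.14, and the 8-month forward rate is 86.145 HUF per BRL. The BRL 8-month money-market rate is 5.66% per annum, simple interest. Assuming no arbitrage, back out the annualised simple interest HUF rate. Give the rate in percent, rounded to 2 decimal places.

9.37%

T = 8/12 years.
By CIP, F/S equals the HUF-to-BRL growth ratio: 86.145/84.14 = 1.0238293.
The BRL side grows by 1 + 0.0566×8/12 = 1.0377333.
That pins the HUF growth at 1.0624618.
r = (1.0624618 − 1)/(8/12) = 0.093693 → 9.37%.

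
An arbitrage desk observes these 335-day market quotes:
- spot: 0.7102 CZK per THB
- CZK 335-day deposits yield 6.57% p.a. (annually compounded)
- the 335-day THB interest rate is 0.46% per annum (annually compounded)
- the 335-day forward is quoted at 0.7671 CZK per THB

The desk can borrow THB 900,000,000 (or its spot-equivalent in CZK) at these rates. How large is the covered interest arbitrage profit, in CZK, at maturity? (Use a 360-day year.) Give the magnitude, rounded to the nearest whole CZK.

CZK 15,174,041

T = 335/360 years.
Invest the THB and cover forward: 900,000,000 × 1.00427987297 × 0.7671 = CZK 693,344,781.50.
Convert at spot and invest in CZK: 900,000,000 × 0.7102 × 1.06100118984 = CZK 678,170,740.52.
The quoted forward overvalues THB, so borrow CZK, buy THB at spot, deposit the THB at 0.46%, and sell the proceeds forward at 0.7671.
The gap between the two covered legs is CZK 15,174,041.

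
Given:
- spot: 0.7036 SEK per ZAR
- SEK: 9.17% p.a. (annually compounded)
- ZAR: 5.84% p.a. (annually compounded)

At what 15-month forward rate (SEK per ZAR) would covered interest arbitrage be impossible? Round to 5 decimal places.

0.73138

T = 15/12 years.
Growth of 1 SEK over T: (1 + 0.0917)^(15/12) = 1.1159099.
Growth of 1 ZAR over T: (1 + 0.0584)^(15/12) = 1.0735253.
Forward (SEK per ZAR) = 0.7036 × 1.1159099 / 1.0735253 = 0.7313793.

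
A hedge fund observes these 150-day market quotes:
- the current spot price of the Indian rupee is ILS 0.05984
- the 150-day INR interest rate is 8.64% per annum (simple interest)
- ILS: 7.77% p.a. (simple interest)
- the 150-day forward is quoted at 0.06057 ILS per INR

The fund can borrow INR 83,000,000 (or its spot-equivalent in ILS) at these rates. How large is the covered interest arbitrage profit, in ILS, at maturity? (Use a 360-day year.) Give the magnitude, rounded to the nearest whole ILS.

T = 150/360 years.
Invest the INR and cover forward: 83,000,000 × 1.036000 × 0.06057 = ILS 5,208,293.16.
Convert at spot and invest in ILS: 83,000,000 × 0.05984 × 1.032375 = ILS 5,127,517.56.
The quoted forward overvalues INR, so borrow ILS, buy INR at spot, deposit the INR at 8.64%, and sell the proceeds forward at 0.06057.
The gap between the two covered legs is ILS 80,776.

ILS 80,776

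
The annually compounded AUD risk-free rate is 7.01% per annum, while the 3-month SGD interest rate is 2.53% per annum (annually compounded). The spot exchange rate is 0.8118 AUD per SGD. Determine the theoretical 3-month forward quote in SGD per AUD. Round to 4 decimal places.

1.2187

T = 3/12 years.
AUD accumulates by (1 + 0.0701)^(3/12) = 1.0170823.
SGD growth factor: (1 + 0.0253)^(3/12) = 1.0062659.
CIP: F = S · (grow AUD)/(grow SGD) = 0.8118 × 1.0170823/1.0062659 = 0.8205261 AUD per SGD.
Quoted the other way: 1/0.8205261 = 1.2187 SGD per AUD.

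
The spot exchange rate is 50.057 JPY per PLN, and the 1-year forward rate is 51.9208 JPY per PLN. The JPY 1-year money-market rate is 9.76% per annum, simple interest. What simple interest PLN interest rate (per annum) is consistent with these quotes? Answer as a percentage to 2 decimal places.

T = 1 year.
CIP gives F = S · g_JPY/g_PLN, so g_JPY/g_PLN = 51.9208/50.057 = 1.0372336.
JPY growth factor: 1 + 0.0976×1 = 1.097600.
So the PLN growth factor = 1.0581994.
r = (1.0581994 − 1)/1 = 0.058199 → 5.82%.

5.82%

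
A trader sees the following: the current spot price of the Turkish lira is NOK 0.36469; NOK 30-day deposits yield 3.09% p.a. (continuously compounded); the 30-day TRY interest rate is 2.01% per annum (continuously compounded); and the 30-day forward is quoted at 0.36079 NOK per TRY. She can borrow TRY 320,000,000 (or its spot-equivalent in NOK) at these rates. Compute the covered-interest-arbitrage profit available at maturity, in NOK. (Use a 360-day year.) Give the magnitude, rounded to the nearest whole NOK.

T = 30/360 years.
Route A — deposit TRY, sell forward: 320,000,000 × 1.0016764036 × 0.36079 = NOK 115,646,345.49.
Route B — convert at spot, deposit NOK: 320,000,000 × 0.36469 × 1.00257831816 = NOK 117,001,691.79.
The quoted forward undervalues TRY, so borrow TRY, convert to NOK at spot, deposit the NOK at 3.09%, and buy TRY forward at 0.36079 to cover the loan.
Profit = 117,001,691.79 − 115,646,345.49 = NOK 1,355,346.

NOK 1,355,346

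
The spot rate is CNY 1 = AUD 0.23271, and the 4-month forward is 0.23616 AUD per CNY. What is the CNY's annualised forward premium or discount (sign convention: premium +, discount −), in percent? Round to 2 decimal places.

T = 4/12 years.
CNY trades forward at +1.48253% vs spot over the period.
Per annum: 0.0148253 / (4/12) = 0.044476 = 4.45%.

+4.45%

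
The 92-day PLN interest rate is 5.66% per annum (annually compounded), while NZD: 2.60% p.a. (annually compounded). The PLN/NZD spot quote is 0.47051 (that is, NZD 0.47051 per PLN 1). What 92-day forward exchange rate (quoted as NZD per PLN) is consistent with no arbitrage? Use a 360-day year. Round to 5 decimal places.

T = 92/360 years.
NZD growth factor: (1 + 0.0260)^(92/360) = 1.0065811.
PLN accumulates by (1 + 0.0566)^(92/360) = 1.0141694.
CIP: F = S · (grow NZD)/(grow PLN) = 0.47051 × 1.0065811/1.0141694 = 0.4669895 NZD per PLN.

0.46699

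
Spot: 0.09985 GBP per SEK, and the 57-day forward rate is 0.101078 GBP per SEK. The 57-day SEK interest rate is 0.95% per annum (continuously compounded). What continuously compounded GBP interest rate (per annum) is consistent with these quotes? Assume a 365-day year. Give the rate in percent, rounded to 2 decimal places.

T = 57/365 years.
By CIP, F/S equals the GBP-to-SEK growth ratio: 0.101078/0.09985 = 1.0122984.
The SEK side grows by e^(0.0095×57/365) = 1.0014847.
Hence g_GBP = 1.0138014.
r = ln(1.0138014)/(57/365) = 0.087773 → 8.78%.

8.78%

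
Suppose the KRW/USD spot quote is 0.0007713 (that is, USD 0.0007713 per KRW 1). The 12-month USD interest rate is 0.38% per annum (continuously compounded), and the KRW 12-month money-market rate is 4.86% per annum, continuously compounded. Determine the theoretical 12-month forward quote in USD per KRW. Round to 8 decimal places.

0.00073751

T = 1 year.
Growth of 1 USD over T: e^(0.0038×1) = 1.0038072.
KRW growth factor: e^(0.0486×1) = 1.0498003.
So F = 0.0007713 × 1.0038072 / 1.0498003 = 0.0007375084 (USD/KRW).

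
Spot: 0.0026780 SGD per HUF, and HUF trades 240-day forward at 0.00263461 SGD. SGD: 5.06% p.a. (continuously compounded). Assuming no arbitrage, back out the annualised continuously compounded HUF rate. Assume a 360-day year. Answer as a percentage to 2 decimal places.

T = 240/360 years.
F/S = 0.00263461/0.002678 = 0.9837976 = (growth of SGD) / (growth of HUF).
SGD growth factor: e^(0.0506×240/360) = 1.0343088.
That pins the HUF growth at 1.0513431.
Take logs: ln 1.0513431 / (240/360) = 0.075103, so 7.51%.

7.51%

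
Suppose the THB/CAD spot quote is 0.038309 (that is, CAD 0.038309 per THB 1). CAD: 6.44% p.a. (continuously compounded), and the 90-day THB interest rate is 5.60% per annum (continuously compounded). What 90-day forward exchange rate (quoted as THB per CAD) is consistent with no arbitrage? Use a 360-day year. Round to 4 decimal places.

T = 90/360 years.
Growth of 1 CAD over T: e^(0.0644×90/360) = 1.0162303.
THB accumulates by e^(0.0560×90/360) = 1.01409846.
Forward (CAD per THB) = 0.038309 × 1.0162303 / 1.01409846 = 0.038389533.
Invert for THB per CAD: 1 / 0.038389533 = 26.0488.

26.0488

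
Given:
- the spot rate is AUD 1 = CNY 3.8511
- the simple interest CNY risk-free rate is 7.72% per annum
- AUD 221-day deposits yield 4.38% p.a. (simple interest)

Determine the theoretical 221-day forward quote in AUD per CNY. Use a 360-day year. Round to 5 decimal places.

0.25458

T = 221/360 years.
Growth of 1 CNY over T: 1 + 0.0772×221/360 = 1.0473922.
AUD accumulates by 1 + 0.0438×221/360 = 1.0268883.
Forward (CNY per AUD) = 3.8511 × 1.0473922 / 1.0268883 = 3.927995.
Invert for AUD per CNY: 1 / 3.927995 = 0.25458.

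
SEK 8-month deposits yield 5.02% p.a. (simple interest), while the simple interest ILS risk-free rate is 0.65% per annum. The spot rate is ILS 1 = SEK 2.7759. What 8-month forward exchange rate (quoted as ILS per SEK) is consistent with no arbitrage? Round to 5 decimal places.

T = 8/12 years.
SEK accumulates by 1 + 0.0502×8/12 = 1.0334667.
ILS growth factor: 1 + 0.0065×8/12 = 1.0043333.
CIP: F = S · (grow SEK)/(grow ILS) = 2.7759 × 1.0334667/1.0043333 = 2.856422 SEK per ILS.
Invert for ILS per SEK: 1 / 2.856422 = 0.35009.

0.35009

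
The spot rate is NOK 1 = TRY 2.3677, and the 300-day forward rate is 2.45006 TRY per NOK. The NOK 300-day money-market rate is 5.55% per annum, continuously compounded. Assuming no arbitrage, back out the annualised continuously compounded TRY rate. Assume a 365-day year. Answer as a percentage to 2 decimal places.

T = 300/365 years.
By CIP, F/S equals the TRY-to-NOK growth ratio: 2.45006/2.3677 = 1.0347848.
NOK growth factor: e^(0.0555×300/365) = 1.0466729.
That pins the TRY growth at 1.0830812.
r = ln(1.0830812)/(300/365) = 0.097102 → 9.71%.

9.71%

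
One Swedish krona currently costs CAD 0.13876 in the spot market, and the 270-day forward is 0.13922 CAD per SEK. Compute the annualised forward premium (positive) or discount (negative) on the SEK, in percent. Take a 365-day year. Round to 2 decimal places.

T = 270/365 years.
Period premium: (0.13922 − 0.13876)/0.13876 = 0.0033151.
Per annum: 0.0033151 / (270/365) = 0.004482 = 0.45%.

+0.45%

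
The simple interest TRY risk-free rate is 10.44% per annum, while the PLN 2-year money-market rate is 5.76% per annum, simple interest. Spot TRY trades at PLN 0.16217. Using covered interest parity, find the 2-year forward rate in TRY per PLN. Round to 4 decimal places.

6.6839

T = 2 years.
Growth of 1 PLN over T: 1 + 0.0576×2 = 1.115200.
TRY growth factor: 1 + 0.1044×2 = 1.208800.
CIP: F = S · (grow PLN)/(grow TRY) = 0.16217 × 1.115200/1.208800 = 0.1496128 PLN per TRY.
Quoted the other way: 1/0.1496128 = 6.6839 TRY per PLN.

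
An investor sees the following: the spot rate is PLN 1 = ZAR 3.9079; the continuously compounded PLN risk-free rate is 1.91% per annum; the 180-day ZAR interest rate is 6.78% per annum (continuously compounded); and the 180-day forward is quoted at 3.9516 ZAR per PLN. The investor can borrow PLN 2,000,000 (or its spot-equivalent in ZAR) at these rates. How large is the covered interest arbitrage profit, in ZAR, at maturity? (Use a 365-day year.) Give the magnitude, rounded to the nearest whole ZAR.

T = 180/365 years.
Invest the PLN and cover forward: 2,000,000 × 1.009463678 × 3.9516 = ZAR 7,977,993.34.
Convert at spot and invest in ZAR: 2,000,000 × 3.9079 × 1.034000869 = ZAR 8,081,543.99.
The quoted forward undervalues PLN, so borrow PLN, convert to ZAR at spot, deposit the ZAR at 6.78%, and buy PLN forward at 3.9516 to cover the loan.
The gap between the two covered legs is ZAR 103,551.

ZAR 103,551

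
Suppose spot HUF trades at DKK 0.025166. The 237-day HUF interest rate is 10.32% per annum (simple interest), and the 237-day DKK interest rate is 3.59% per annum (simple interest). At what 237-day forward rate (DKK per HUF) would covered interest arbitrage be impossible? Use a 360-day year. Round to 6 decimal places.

T = 237/360 years.
Growth of 1 DKK over T: 1 + 0.0359×237/360 = 1.0236342.
Growth of 1 HUF over T: 1 + 0.1032×237/360 = 1.067940.
CIP: F = S · (grow DKK)/(grow HUF) = 0.025166 × 1.0236342/1.067940 = 0.02412193 DKK per HUF.

0.024122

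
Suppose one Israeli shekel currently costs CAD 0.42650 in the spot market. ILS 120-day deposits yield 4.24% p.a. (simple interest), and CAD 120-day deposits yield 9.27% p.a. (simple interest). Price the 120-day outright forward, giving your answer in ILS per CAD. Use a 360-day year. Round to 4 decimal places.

T = 120/360 years.
CAD growth factor: 1 + 0.0927×120/360 = 1.030900.
ILS growth factor: 1 + 0.0424×120/360 = 1.0141333.
CIP: F = S · (grow CAD)/(grow ILS) = 0.4265 × 1.030900/1.0141333 = 0.4335513 CAD per ILS.
Invert for ILS per CAD: 1 / 0.4335513 = 2.3065.

2.3065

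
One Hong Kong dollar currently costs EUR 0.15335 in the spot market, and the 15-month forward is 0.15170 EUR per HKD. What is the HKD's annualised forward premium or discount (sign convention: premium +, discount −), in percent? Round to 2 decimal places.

T = 15/12 years.
HKD trades forward at -1.07597% vs spot over the period.
Annualise by dividing by T: -0.0107597 / (15/12) = -0.008608 → -0.86%.

-0.86%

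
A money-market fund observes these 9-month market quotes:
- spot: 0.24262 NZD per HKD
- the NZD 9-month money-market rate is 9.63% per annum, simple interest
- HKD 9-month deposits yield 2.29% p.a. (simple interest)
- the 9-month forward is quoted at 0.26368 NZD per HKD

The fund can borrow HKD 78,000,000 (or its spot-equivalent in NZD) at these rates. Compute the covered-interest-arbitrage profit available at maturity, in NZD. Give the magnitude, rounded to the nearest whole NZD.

T = 9/12 years.
Route A — deposit HKD, sell forward: 78,000,000 × 1.017175 × 0.26368 = NZD 20,920,278.91.
Route B — convert at spot, deposit NZD: 78,000,000 × 0.24262 × 1.072225 = NZD 20,291,171.90.
The quoted forward overvalues HKD, so borrow NZD, buy HKD at spot, deposit the HKD at 2.29%, and sell the proceeds forward at 0.26368.
The gap between the two covered legs is NZD 629,107.

NZD 629,107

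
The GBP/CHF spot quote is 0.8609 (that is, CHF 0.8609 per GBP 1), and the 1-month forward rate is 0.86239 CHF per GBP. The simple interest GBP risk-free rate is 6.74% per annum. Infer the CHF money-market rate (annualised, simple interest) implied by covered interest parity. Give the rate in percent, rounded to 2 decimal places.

8.83%

T = 1/12 years.
By CIP, F/S equals the CHF-to-GBP growth ratio: 0.86239/0.8609 = 1.0017307.
GBP growth factor: 1 + 0.0674×1/12 = 1.0056167.
That pins the CHF growth at 1.0073571.
(1.0073571 − 1)/T = 0.088285, i.e. 8.83%.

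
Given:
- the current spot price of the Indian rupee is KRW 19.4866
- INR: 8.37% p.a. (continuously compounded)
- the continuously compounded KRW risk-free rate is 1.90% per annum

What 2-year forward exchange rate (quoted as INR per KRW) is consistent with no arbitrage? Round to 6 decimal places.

0.058407

T = 2 years.
Growth of 1 KRW over T: e^(0.0190×2) = 1.0387312.
INR growth factor: e^(0.0837×2) = 1.1822271.
So F = 19.4866 × 1.0387312 / 1.1822271 = 17.12136 (KRW/INR).
Invert for INR per KRW: 1 / 17.12136 = 0.058407.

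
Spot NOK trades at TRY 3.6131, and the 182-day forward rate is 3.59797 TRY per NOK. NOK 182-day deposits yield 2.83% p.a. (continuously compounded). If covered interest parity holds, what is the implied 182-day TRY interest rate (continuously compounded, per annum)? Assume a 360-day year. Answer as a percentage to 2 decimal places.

T = 182/360 years.
By CIP, F/S equals the TRY-to-NOK growth ratio: 3.59797/3.6131 = 0.9958125.
NOK growth factor: e^(0.0283×182/360) = 1.0144101.
Hence g_TRY = 1.0101623.
r = ln(1.0101623)/(182/360) = 0.020000 → 2.00%.

2.00%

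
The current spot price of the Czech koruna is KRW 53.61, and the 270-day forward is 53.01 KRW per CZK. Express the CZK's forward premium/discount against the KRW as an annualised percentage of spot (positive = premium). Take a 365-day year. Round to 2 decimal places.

-1.51%

T = 270/365 years.
CZK trades forward at -1.11919% vs spot over the period.
Annualise by dividing by T: -0.0111919 / (270/365) = -0.015130 → -1.51%.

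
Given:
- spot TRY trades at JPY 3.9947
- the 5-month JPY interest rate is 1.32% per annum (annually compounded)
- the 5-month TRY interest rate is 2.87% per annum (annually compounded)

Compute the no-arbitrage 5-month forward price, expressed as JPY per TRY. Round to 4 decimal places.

3.9695

T = 5/12 years.
JPY accumulates by (1 + 0.0132)^(5/12) = 1.005479.
Growth of 1 TRY over T: (1 + 0.0287)^(5/12) = 1.0118597.
Forward (JPY per TRY) = 3.9947 × 1.005479 / 1.0118597 = 3.969510.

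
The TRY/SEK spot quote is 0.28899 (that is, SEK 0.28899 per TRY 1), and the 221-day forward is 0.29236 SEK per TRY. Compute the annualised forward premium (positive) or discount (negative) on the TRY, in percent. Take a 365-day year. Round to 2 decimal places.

+1.93%

T = 221/365 years.
TRY trades forward at +1.16613% vs spot over the period.
Per annum: 0.0116613 / (221/365) = 0.019260 = 1.93%.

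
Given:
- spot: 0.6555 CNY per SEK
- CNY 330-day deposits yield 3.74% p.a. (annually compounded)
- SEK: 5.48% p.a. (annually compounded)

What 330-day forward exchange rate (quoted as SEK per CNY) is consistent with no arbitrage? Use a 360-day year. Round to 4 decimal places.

T = 330/360 years.
CNY accumulates by (1 + 0.0374)^(330/360) = 1.0342306.
SEK accumulates by (1 + 0.0548)^(330/360) = 1.0501208.
So F = 0.6555 × 1.0342306 / 1.0501208 = 0.6455811 (CNY/SEK).
Invert for SEK per CNY: 1 / 0.6455811 = 1.5490.

1.5490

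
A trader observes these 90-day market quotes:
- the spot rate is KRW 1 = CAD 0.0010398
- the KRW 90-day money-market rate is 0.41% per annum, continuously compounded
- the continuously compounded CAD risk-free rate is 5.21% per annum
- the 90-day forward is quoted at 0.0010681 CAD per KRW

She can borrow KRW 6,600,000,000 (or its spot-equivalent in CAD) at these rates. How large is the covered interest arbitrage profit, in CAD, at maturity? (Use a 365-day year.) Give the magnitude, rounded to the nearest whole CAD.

CAD 105,180

T = 90/365 years.
Invest the KRW and cover forward: 6,600,000,000 × 1.00101147 × 0.0010681 = CAD 7,056,590.32.
Convert at spot and invest in CAD: 6,600,000,000 × 0.0010398 × 1.012929447 = CAD 6,951,410.66.
The quoted forward overvalues KRW, so borrow CAD, buy KRW at spot, deposit the KRW at 0.41%, and sell the proceeds forward at 0.0010681.
Arbitrage profit = |7,056,590.32 − 6,951,410.66| = CAD 105,180.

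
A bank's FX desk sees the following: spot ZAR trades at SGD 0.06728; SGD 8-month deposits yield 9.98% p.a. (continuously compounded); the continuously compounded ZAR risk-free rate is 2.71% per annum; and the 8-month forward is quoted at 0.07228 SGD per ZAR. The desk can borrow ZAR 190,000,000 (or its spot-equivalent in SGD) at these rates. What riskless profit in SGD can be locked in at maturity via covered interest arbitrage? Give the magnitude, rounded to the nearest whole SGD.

SGD 320,927

T = 8/12 years.
Invest the ZAR and cover forward: 190,000,000 × 1.0182308562 × 0.07228 = SGD 13,983,567.99.
Convert at spot and invest in SGD: 190,000,000 × 0.06728 × 1.06879659 = SGD 13,662,640.57.
The quoted forward overvalues ZAR, so borrow SGD, buy ZAR at spot, deposit the ZAR at 2.71%, and sell the proceeds forward at 0.07228.
Arbitrage profit = |13,983,567.99 − 13,662,640.57| = SGD 320,927.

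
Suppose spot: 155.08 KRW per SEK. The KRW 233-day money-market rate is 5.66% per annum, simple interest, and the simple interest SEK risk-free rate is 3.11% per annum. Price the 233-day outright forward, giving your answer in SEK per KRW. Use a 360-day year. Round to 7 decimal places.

0.0063456

T = 233/360 years.
Growth of 1 KRW over T: 1 + 0.0566×233/360 = 1.0366328.
SEK growth factor: 1 + 0.0311×233/360 = 1.0201286.
Forward (KRW per SEK) = 155.08 × 1.0366328 / 1.0201286 = 157.5890.
Invert for SEK per KRW: 1 / 157.5890 = 0.0063456.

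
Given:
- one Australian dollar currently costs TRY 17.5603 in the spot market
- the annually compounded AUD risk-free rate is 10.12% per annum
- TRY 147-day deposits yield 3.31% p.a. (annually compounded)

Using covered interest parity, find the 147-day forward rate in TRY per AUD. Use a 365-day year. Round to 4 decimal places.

17.1146

T = 147/365 years.
TRY accumulates by (1 + 0.0331)^(147/365) = 1.01320119.
Growth of 1 AUD over T: (1 + 0.1012)^(147/365) = 1.03958782.
So F = 17.5603 × 1.01320119 / 1.03958782 = 17.114588 (TRY/AUD).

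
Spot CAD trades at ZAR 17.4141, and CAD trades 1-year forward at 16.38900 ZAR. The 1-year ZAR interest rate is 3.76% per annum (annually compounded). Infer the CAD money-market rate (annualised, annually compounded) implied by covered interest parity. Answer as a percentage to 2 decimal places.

T = 1 year.
CIP gives F = S · g_ZAR/g_CAD, so g_ZAR/g_CAD = 16.389/17.4141 = 0.9411339.
ZAR growth factor: (1 + 0.0376)^1 = 1.037600.
That pins the CAD growth at 1.1024999.
Annualise: 1.1024999^(1/1) − 1 = 0.102500 = 10.25%.

10.25%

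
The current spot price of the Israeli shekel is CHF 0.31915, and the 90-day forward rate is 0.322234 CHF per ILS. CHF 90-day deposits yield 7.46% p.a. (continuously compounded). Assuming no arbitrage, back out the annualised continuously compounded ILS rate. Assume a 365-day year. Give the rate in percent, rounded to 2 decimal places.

3.56%

T = 90/365 years.
By CIP, F/S equals the CHF-to-ILS growth ratio: 0.322234/0.31915 = 1.0096632.
CHF growth factor: e^(0.0746×90/365) = 1.0185647.
So the ILS growth factor = 1.0088163.
r = ln(1.0088163)/(90/365) = 0.035598 → 3.56%.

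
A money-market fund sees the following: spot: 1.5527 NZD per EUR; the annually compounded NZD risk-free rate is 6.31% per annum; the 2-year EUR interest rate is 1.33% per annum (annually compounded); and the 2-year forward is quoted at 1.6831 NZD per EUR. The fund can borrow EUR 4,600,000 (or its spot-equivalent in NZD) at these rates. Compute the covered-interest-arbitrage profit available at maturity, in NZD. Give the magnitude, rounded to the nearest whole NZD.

NZD 122,658

T = 2 years.
Route A — deposit EUR, sell forward: 4,600,000 × 1.02677689 × 1.6831 = NZD 7,949,573.64.
Route B — convert at spot, deposit NZD: 4,600,000 × 1.5527 × 1.13018161 = NZD 8,072,231.73.
The quoted forward undervalues EUR, so borrow EUR, convert to NZD at spot, deposit the NZD at 6.31%, and buy EUR forward at 1.6831 to cover the loan.
The gap between the two covered legs is NZD 122,658.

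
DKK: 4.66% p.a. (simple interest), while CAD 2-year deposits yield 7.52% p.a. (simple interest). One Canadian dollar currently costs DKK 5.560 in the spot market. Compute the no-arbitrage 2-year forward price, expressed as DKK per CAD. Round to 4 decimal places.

5.2835

T = 2 years.
Growth of 1 DKK over T: 1 + 0.0466×2 = 1.093200.
CAD accumulates by 1 + 0.0752×2 = 1.150400.
So F = 5.56 × 1.093200 / 1.150400 = 5.283547 (DKK/CAD).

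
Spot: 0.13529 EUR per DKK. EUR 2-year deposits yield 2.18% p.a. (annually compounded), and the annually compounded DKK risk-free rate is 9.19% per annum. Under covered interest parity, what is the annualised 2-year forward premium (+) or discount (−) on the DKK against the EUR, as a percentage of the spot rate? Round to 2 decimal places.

T = 2 years.
F = S · g_EUR/g_DKK = 0.13529 × 1.0440752/1.1922456 = 0.11847637.
(F − S)/S ÷ T = (0.11847637 − 0.13529)/0.13529/2 = -0.062139 → -6.21%.

-6.21%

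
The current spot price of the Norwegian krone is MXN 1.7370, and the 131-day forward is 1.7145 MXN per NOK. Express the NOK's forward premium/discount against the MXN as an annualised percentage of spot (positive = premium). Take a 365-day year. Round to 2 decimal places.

-3.61%

T = 131/365 years.
NOK trades forward at -1.29534% vs spot over the period.
×(1/T) gives -3.61% p.a.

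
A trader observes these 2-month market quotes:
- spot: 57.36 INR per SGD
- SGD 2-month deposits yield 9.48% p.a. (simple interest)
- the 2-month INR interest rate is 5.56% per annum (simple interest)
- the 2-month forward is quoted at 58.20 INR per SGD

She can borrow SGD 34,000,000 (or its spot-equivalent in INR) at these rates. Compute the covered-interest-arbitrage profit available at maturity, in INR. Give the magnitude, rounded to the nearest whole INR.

T = 2/12 years.
Route A — deposit SGD, sell forward: 34,000,000 × 1.015800 × 58.20 = INR 2,010,065,040.00.
Route B — convert at spot, deposit INR: 34,000,000 × 57.36 × 1.009266666667 = INR 1,968,312,224.00.
The quoted forward overvalues SGD, so borrow INR, buy SGD at spot, deposit the SGD at 9.48%, and sell the proceeds forward at 58.20.
The gap between the two covered legs is INR 41,752,816.

INR 41,752,816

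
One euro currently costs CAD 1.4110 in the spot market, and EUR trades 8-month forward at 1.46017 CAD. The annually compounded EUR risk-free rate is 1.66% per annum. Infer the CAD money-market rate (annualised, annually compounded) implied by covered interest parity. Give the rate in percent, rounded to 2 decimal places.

7.02%

T = 8/12 years.
By CIP, F/S equals the CAD-to-EUR growth ratio: 1.46017/1.411 = 1.0348476.
EUR growth factor: (1 + 0.0166)^(8/12) = 1.0110363.
That pins the CAD growth at 1.0462685.
r = 1.0462685^(12/8) − 1 = 0.070199 → 7.02%.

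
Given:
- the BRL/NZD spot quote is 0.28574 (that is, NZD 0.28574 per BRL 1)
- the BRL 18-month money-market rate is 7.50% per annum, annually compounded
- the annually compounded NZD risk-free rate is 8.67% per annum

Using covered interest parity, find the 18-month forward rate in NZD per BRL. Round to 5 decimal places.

0.29042

T = 18/12 years.
Growth of 1 NZD over T: (1 + 0.0867)^(18/12) = 1.1328294.
BRL growth factor: (1 + 0.0750)^(18/12) = 1.1145837.
Forward (NZD per BRL) = 0.28574 × 1.1328294 / 1.1145837 = 0.2904176.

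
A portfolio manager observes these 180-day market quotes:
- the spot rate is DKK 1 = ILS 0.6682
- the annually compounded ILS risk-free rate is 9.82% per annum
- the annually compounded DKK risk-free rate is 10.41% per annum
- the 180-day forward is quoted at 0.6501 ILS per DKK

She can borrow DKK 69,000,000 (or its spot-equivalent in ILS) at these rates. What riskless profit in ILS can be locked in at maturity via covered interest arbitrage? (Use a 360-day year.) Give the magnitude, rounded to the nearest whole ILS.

T = 180/360 years.
Route A — deposit DKK, sell forward: 69,000,000 × 1.0507616285 × 0.6501 = ILS 47,133,909.29.
Route B — convert at spot, deposit ILS: 69,000,000 × 0.6682 × 1.0479503805 = ILS 48,316,590.65.
The quoted forward undervalues DKK, so borrow DKK, convert to ILS at spot, deposit the ILS at 9.82%, and buy DKK forward at 0.6501 to cover the loan.
Profit = 48,316,590.65 − 47,133,909.29 = ILS 1,182,681.

ILS 1,182,681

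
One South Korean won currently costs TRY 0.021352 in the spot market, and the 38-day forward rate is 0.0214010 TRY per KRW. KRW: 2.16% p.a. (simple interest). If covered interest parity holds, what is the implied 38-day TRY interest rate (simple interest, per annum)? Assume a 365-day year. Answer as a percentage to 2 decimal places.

4.37%

T = 38/365 years.
F/S = 0.021401/0.021352 = 1.0022949 = (growth of TRY) / (growth of KRW).
KRW growth factor: 1 + 0.0216×38/365 = 1.0022488.
So the TRY growth factor = 1.0045489.
r = (1.0045489 − 1)/(38/365) = 0.043693 → 4.37%.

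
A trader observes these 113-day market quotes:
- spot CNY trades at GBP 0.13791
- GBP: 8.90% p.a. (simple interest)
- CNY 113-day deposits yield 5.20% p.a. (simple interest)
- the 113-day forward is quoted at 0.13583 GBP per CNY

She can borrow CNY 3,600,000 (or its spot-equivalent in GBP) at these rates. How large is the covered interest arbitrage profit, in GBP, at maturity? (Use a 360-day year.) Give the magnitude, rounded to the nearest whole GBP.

T = 113/360 years.
Keep in CNY, deliver into the forward: 3,600,000·1.01632222·0.13583 = GBP 496,969.37.
Swap to GBP now, deposit: 3,600,000·0.13791·1.02793611 = GBP 510,345.61.
The quoted forward undervalues CNY, so borrow CNY, convert to GBP at spot, deposit the GBP at 8.90%, and buy CNY forward at 0.13583 to cover the loan.
Profit = 510,345.61 − 496,969.37 = GBP 13,376.

GBP 13,376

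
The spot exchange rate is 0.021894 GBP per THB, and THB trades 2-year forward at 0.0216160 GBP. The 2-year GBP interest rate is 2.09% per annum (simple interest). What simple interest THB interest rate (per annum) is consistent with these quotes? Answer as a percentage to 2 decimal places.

2.76%

T = 2 years.
CIP gives F = S · g_GBP/g_THB, so g_GBP/g_THB = 0.021616/0.021894 = 0.9873025.
The GBP side grows by 1 + 0.0209×2 = 1.041800.
Hence g_THB = 1.0551984.
(1.0551984 − 1)/T = 0.027599, i.e. 2.76%.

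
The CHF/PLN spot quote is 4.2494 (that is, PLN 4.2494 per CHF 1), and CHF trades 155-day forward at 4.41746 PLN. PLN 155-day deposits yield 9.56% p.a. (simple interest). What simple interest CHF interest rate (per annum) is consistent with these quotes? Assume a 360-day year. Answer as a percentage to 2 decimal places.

0.36%

T = 155/360 years.
CIP gives F = S · g_PLN/g_CHF, so g_PLN/g_CHF = 4.41746/4.2494 = 1.0395491.
PLN growth factor: 1 + 0.0956×155/360 = 1.0411611.
So the CHF growth factor = 1.0015507.
(1.0015507 − 1)/T = 0.003602, i.e. 0.36%.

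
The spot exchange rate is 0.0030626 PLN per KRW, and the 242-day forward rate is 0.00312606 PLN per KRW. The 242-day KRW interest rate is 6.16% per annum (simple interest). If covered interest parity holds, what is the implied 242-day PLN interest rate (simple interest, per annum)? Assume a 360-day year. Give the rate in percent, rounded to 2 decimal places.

T = 242/360 years.
CIP gives F = S · g_PLN/g_KRW, so g_PLN/g_KRW = 0.00312606/0.0030626 = 1.0207210.
KRW growth factor: 1 + 0.0616×242/360 = 1.0414089.
Hence g_PLN = 1.0629879.
(1.0629879 − 1)/T = 0.093701, i.e. 9.37%.

9.37%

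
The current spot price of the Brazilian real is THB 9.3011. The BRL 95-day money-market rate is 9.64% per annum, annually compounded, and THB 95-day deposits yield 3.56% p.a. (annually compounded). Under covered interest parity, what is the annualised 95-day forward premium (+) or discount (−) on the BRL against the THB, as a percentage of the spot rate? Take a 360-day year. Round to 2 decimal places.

T = 95/360 years.
F = S · g_THB/g_BRL = 9.3011 × 1.0092738/1.0245836 = 9.1621187.
(F − S)/S ÷ T = (9.1621187 − 9.3011)/9.3011/(95/360) = -0.056624 → -5.66%.

-5.66%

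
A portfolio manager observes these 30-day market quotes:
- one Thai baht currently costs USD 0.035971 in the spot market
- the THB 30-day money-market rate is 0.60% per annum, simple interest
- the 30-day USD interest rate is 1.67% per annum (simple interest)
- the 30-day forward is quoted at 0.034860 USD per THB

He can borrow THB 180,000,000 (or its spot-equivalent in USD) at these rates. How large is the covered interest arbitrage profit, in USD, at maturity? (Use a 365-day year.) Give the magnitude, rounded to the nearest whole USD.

USD 205,773

T = 30/365 years.
Route A — deposit THB, sell forward: 180,000,000 × 1.000493151 × 0.034860 = USD 6,277,894.42.
Route B — convert at spot, deposit USD: 180,000,000 × 0.035971 × 1.001372603 = USD 6,483,667.30.
The quoted forward undervalues THB, so borrow THB, convert to USD at spot, deposit the USD at 1.67%, and buy THB forward at 0.034860 to cover the loan.
The gap between the two covered legs is USD 205,773.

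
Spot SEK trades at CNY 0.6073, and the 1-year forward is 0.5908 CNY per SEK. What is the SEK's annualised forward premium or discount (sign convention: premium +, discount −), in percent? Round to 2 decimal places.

-2.72%

T = 1 year.
(F − S)/S = (0.5908 − 0.6073)/0.6073 = -0.0271694.
×(1/T) gives -2.72% p.a.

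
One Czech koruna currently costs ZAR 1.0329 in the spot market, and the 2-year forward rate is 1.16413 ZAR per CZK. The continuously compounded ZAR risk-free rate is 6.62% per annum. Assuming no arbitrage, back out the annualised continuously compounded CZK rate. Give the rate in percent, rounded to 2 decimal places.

0.64%

T = 2 years.
F/S = 1.16413/1.0329 = 1.1270501 = (growth of ZAR) / (growth of CZK).
The ZAR side grows by e^(0.0662×2) = 1.1415649.
That pins the CZK growth at 1.0128786.
r = ln(1.0128786)/2 = 0.006398 → 0.64%.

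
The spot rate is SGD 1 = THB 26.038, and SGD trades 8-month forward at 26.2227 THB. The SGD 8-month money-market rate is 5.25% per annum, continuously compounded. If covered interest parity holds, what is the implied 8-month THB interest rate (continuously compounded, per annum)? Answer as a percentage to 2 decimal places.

6.31%

T = 8/12 years.
By CIP, F/S equals the THB-to-SGD growth ratio: 26.2227/26.038 = 1.0070935.
The SGD side grows by e^(0.0525×8/12) = 1.0356197.
Hence g_THB = 1.0429659.
Take logs: ln 1.0429659 / (8/12) = 0.063103, so 6.31%.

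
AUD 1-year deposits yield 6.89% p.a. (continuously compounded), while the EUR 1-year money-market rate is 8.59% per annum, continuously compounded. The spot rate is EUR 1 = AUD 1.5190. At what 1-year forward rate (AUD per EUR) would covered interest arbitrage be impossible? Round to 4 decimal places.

T = 1 year.
Growth of 1 AUD over T: e^(0.0689×1) = 1.0713291.
EUR growth factor: e^(0.0859×1) = 1.0896974.
CIP: F = S · (grow AUD)/(grow EUR) = 1.519 × 1.0713291/1.0896974 = 1.493395 AUD per EUR.

1.4934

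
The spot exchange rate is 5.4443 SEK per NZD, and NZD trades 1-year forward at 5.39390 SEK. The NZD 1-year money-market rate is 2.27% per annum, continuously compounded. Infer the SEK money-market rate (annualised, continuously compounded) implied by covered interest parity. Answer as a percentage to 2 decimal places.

T = 1 year.
F/S = 5.3939/5.4443 = 0.9907426 = (growth of SEK) / (growth of NZD).
The NZD side grows by e^(0.0227×1) = 1.0229596.
Hence g_SEK = 1.0134897.
Take logs: ln 1.0134897 / 1 = 0.013400, so 1.34%.

1.34%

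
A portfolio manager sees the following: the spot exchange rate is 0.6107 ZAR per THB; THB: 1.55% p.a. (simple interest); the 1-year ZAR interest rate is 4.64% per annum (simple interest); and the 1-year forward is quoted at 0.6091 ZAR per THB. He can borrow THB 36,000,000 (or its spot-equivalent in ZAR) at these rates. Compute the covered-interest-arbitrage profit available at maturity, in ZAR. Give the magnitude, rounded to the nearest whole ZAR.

T = 1 year.
Keep in THB, deliver into the forward: 36,000,000·1.015500·0.6091 = ZAR 22,267,477.80.
Swap to ZAR now, deposit: 36,000,000·0.6107·1.046400 = ZAR 23,005,313.28.
The quoted forward undervalues THB, so borrow THB, convert to ZAR at spot, deposit the ZAR at 4.64%, and buy THB forward at 0.6091 to cover the loan.
Profit = 23,005,313.28 − 22,267,477.80 = ZAR 737,835.

ZAR 737,835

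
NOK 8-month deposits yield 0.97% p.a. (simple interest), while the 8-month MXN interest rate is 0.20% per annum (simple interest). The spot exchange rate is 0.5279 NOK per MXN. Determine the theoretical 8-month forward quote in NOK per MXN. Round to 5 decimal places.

0.53061

T = 8/12 years.
NOK growth factor: 1 + 0.0097×8/12 = 1.0064667.
MXN accumulates by 1 + 0.0020×8/12 = 1.0013333.
CIP: F = S · (grow NOK)/(grow MXN) = 0.5279 × 1.0064667/1.0013333 = 0.5306063 NOK per MXN.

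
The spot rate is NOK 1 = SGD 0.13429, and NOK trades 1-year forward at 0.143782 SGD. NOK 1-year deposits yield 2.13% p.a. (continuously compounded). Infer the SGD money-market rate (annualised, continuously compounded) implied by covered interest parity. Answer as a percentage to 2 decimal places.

8.96%

T = 1 year.
F/S = 0.143782/0.13429 = 1.0706829 = (growth of SGD) / (growth of NOK).
The NOK side grows by e^(0.0213×1) = 1.0215285.
Hence g_SGD = 1.0937331.
Take logs: ln 1.0937331 / 1 = 0.089597, so 8.96%.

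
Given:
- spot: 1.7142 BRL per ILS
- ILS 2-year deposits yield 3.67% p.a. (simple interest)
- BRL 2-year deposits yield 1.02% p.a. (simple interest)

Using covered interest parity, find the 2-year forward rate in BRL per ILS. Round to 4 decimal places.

1.6296

T = 2 years.
BRL accumulates by 1 + 0.0102×2 = 1.020400.
Growth of 1 ILS over T: 1 + 0.0367×2 = 1.073400.
So F = 1.7142 × 1.020400 / 1.073400 = 1.629560 (BRL/ILS).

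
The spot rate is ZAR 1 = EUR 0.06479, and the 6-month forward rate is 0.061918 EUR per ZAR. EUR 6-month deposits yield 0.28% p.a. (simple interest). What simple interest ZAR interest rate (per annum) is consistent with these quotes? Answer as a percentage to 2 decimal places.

T = 6/12 years.
F/S = 0.061918/0.06479 = 0.9556722 = (growth of EUR) / (growth of ZAR).
EUR growth factor: 1 + 0.0028×6/12 = 1.001400.
Hence g_ZAR = 1.0478488.
r = (1.0478488 − 1)/(6/12) = 0.095698 → 9.57%.

9.57%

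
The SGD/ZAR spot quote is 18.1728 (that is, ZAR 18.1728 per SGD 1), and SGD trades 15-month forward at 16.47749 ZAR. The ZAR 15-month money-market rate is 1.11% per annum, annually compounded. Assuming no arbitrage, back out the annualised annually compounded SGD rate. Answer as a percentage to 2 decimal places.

9.35%

T = 15/12 years.
CIP gives F = S · g_ZAR/g_SGD, so g_ZAR/g_SGD = 16.47749/18.1728 = 0.9067117.
ZAR growth factor: (1 + 0.0111)^(15/12) = 1.0138942.
That pins the SGD growth at 1.1182101.
r = 1.1182101^(12/15) − 1 = 0.093500 → 9.35%.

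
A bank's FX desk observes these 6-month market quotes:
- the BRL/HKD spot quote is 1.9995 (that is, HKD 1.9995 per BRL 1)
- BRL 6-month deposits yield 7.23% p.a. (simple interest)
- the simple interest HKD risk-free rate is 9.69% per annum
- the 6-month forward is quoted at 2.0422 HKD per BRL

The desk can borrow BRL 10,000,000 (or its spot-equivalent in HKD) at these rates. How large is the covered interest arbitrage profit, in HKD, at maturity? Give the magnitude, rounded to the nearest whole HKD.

HKD 196,498

T = 6/12 years.
Route A — deposit BRL, sell forward: 10,000,000 × 1.036150 × 2.0422 = HKD 21,160,255.30.
Route B — convert at spot, deposit HKD: 10,000,000 × 1.9995 × 1.048450 = HKD 20,963,757.75.
The quoted forward overvalues BRL, so borrow HKD, buy BRL at spot, deposit the BRL at 7.23%, and sell the proceeds forward at 2.0422.
Arbitrage profit = |21,160,255.30 − 20,963,757.75| = HKD 196,498.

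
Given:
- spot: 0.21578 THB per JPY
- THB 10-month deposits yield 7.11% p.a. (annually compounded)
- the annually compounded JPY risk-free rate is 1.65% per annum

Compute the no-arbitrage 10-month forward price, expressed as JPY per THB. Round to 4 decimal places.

T = 10/12 years.
THB accumulates by (1 + 0.0711)^(10/12) = 1.0589083.
JPY growth factor: (1 + 0.0165)^(10/12) = 1.0137312.
CIP: F = S · (grow THB)/(grow JPY) = 0.21578 × 1.0589083/1.0137312 = 0.2253963 THB per JPY.
Invert for JPY per THB: 1 / 0.2253963 = 4.4366.

4.4366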